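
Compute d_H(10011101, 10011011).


XOR: 00000110
Count of 1s: 2

2


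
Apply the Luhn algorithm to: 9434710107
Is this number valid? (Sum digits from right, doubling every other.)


Luhn sum = 37
37 mod 10 = 7

Invalid (Luhn sum mod 10 = 7)


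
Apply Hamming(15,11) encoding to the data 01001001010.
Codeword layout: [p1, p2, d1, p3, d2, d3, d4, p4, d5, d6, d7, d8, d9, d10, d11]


Parity bits: p1=0, p2=1, p3=1, p4=1

010110011001010


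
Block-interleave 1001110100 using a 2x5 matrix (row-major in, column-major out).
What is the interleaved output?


Matrix:
  10011
  10100
Read columns: 1100011010

1100011010


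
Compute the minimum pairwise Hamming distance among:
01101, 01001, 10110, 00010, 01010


Comparing all pairs, minimum distance: 1
Can detect 0 errors, correct 0 errors

1


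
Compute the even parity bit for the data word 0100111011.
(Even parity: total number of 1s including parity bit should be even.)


Number of 1s in data: 6
Parity bit: 0

0


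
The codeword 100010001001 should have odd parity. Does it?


Number of 1s: 4

No, parity error (4 ones)


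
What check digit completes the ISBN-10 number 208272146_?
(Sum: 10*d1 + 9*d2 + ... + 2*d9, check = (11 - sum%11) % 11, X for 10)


Weighted sum: 178
178 mod 11 = 2

Check digit: 9


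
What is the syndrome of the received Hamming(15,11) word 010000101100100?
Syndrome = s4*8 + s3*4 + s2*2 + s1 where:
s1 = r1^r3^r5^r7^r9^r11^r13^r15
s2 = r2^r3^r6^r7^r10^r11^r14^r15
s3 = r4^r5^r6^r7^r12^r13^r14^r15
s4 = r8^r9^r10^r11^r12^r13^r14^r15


s1=1, s2=1, s3=0, s4=1

Syndrome = 11 (error at position 11)


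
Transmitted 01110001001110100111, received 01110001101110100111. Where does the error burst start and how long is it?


XOR: 00000000100000000000

Burst at position 8, length 1


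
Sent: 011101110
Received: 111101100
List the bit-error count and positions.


XOR: 100000010

2 error(s) at position(s): 0, 7


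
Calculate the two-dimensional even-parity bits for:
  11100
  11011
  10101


Row parities: 101
Column parities: 10010

Row P: 101, Col P: 10010, Corner: 0


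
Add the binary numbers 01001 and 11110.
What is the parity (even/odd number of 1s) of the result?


01001 = 9
11110 = 30
Sum = 39 = 100111
1s count = 4

even parity (4 ones in 100111)


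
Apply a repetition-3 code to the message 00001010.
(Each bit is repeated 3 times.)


Each bit -> 3 copies

000000000000111000111000


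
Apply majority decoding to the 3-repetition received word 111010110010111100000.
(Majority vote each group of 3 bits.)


Groups: 111, 010, 110, 010, 111, 100, 000
Majority votes: 1010100

1010100


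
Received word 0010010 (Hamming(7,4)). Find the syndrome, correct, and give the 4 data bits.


Syndrome = 5: error at position 5

Data: 1110 (corrected bit 5)


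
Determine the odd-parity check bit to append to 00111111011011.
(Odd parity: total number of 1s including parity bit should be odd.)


Number of 1s in data: 10
Parity bit: 1

1


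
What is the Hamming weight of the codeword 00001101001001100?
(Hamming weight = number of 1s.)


Counting 1s in 00001101001001100

6


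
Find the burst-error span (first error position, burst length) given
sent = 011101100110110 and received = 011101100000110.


XOR: 000000000110000

Burst at position 9, length 2


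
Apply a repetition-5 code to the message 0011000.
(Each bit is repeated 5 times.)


Each bit -> 5 copies

00000000001111111111000000000000000


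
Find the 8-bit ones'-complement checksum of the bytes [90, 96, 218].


Sum = 404 mod 256 = 148
Complement = 107

107


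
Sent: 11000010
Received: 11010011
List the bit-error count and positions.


XOR: 00010001

2 error(s) at position(s): 3, 7


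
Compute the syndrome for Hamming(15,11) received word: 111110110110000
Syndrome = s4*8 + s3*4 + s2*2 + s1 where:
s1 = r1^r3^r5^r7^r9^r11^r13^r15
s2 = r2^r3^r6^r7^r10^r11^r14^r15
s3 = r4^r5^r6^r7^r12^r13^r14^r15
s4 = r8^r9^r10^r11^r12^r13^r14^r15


s1=1, s2=1, s3=1, s4=1

Syndrome = 15 (error at position 15)


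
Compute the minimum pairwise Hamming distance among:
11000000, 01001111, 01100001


Comparing all pairs, minimum distance: 3
Can detect 2 errors, correct 1 errors

3


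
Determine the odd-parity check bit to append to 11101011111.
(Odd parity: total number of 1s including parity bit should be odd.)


Number of 1s in data: 9
Parity bit: 0

0


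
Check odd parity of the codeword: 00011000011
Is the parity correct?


Number of 1s: 4

No, parity error (4 ones)


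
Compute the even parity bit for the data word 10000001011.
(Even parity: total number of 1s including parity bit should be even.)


Number of 1s in data: 4
Parity bit: 0

0


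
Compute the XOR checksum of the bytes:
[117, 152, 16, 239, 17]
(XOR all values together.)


XOR chain: 117 ^ 152 ^ 16 ^ 239 ^ 17 = 3

3


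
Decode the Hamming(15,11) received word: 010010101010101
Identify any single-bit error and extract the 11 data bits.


Syndrome = 0: no error detected

Data: 01011010101 (no errors)


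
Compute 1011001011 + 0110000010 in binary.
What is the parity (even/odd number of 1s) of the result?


1011001011 = 715
0110000010 = 386
Sum = 1101 = 10001001101
1s count = 5

odd parity (5 ones in 10001001101)


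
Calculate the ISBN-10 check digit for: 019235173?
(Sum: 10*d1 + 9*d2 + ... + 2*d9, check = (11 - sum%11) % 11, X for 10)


Weighted sum: 169
169 mod 11 = 4

Check digit: 7


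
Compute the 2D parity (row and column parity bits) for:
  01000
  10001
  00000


Row parities: 100
Column parities: 11001

Row P: 100, Col P: 11001, Corner: 1


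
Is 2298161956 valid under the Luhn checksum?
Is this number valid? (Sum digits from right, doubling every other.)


Luhn sum = 49
49 mod 10 = 9

Invalid (Luhn sum mod 10 = 9)


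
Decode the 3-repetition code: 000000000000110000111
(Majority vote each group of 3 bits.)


Groups: 000, 000, 000, 000, 110, 000, 111
Majority votes: 0000101

0000101


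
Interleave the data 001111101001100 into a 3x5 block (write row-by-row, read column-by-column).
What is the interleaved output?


Matrix:
  00111
  11010
  01100
Read columns: 010011101110100

010011101110100


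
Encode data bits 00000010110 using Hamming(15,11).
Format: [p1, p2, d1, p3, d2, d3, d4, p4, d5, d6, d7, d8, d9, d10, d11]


Parity bits: p1=0, p2=0, p3=0, p4=1

000000010010110


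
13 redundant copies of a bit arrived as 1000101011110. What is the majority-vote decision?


Ones: 7 out of 13
Threshold: 7

1 (7/13 voted 1)


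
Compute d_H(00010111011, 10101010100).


XOR: 10111101111
Count of 1s: 9

9


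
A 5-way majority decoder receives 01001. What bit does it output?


Ones: 2 out of 5
Threshold: 3

0 (2/5 voted 1)


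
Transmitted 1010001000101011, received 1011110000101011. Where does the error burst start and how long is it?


XOR: 0001111000000000

Burst at position 3, length 4


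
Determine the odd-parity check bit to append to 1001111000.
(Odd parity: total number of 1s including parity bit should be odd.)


Number of 1s in data: 5
Parity bit: 0

0


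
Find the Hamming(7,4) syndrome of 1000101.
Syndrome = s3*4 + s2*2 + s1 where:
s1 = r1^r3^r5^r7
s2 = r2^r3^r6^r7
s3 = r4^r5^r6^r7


s1=1, s2=1, s3=0

Syndrome = 3 (error at position 3)


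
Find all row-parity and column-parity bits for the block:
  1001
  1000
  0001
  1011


Row parities: 0111
Column parities: 1011

Row P: 0111, Col P: 1011, Corner: 1


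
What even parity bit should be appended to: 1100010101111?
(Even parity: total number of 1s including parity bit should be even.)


Number of 1s in data: 8
Parity bit: 0

0


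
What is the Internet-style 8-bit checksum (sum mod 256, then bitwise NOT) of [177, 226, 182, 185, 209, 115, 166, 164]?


Sum = 1424 mod 256 = 144
Complement = 111

111


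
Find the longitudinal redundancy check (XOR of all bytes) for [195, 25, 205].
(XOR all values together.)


XOR chain: 195 ^ 25 ^ 205 = 23

23


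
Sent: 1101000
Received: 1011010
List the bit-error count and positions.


XOR: 0110010

3 error(s) at position(s): 1, 2, 5


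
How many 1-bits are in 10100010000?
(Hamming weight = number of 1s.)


Counting 1s in 10100010000

3


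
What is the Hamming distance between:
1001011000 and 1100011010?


XOR: 0101000010
Count of 1s: 3

3


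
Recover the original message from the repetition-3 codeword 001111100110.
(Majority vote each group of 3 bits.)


Groups: 001, 111, 100, 110
Majority votes: 0101

0101


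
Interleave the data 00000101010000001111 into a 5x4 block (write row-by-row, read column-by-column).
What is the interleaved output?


Matrix:
  0000
  0101
  0100
  0000
  1111
Read columns: 00001011010000101001

00001011010000101001


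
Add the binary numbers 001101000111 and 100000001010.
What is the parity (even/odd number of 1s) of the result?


001101000111 = 839
100000001010 = 2058
Sum = 2897 = 101101010001
1s count = 6

even parity (6 ones in 101101010001)


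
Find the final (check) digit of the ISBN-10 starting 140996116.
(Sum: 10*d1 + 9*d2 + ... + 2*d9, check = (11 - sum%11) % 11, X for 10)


Weighted sum: 212
212 mod 11 = 3

Check digit: 8


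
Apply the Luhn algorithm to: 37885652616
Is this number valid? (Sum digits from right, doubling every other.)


Luhn sum = 54
54 mod 10 = 4

Invalid (Luhn sum mod 10 = 4)


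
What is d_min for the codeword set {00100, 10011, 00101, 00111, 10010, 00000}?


Comparing all pairs, minimum distance: 1
Can detect 0 errors, correct 0 errors

1


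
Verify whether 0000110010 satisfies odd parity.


Number of 1s: 3

Yes, parity is correct (3 ones)


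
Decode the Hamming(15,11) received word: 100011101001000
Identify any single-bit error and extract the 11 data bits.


Syndrome = 0: no error detected

Data: 01111001000 (no errors)


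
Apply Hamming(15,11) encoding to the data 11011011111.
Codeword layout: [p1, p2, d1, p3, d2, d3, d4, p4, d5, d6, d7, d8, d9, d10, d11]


Parity bits: p1=1, p2=1, p3=0, p4=0

111010101011111


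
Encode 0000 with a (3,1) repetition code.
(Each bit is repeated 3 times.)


Each bit -> 3 copies

000000000000


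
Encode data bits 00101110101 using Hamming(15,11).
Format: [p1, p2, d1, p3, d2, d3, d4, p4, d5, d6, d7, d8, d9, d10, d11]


Parity bits: p1=0, p2=0, p3=1, p4=1

000101011110101


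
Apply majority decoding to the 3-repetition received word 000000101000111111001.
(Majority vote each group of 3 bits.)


Groups: 000, 000, 101, 000, 111, 111, 001
Majority votes: 0010110

0010110


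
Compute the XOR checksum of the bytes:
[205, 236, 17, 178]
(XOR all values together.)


XOR chain: 205 ^ 236 ^ 17 ^ 178 = 130

130


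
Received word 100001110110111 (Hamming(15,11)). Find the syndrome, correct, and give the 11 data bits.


Syndrome = 5: error at position 5

Data: 01110110111 (corrected bit 5)


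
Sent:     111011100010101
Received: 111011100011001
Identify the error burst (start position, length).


XOR: 000000000001100

Burst at position 11, length 2


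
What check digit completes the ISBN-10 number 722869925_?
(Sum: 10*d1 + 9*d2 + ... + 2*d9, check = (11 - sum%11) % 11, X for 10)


Weighted sum: 293
293 mod 11 = 7

Check digit: 4


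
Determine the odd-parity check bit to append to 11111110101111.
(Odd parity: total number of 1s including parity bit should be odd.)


Number of 1s in data: 12
Parity bit: 1

1


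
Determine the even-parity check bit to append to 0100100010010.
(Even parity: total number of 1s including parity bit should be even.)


Number of 1s in data: 4
Parity bit: 0

0


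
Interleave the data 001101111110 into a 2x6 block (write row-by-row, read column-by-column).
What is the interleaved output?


Matrix:
  001101
  111110
Read columns: 010111110110

010111110110


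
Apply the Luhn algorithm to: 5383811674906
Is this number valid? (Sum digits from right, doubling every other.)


Luhn sum = 69
69 mod 10 = 9

Invalid (Luhn sum mod 10 = 9)


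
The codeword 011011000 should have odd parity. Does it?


Number of 1s: 4

No, parity error (4 ones)


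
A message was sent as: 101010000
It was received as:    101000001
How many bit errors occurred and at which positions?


XOR: 000010001

2 error(s) at position(s): 4, 8


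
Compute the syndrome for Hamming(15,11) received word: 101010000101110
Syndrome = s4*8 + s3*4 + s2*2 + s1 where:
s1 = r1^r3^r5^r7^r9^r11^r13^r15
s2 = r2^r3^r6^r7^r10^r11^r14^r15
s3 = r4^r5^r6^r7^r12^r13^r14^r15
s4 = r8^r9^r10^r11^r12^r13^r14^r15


s1=0, s2=1, s3=0, s4=0

Syndrome = 2 (error at position 2)


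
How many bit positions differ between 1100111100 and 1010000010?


XOR: 0110111110
Count of 1s: 7

7


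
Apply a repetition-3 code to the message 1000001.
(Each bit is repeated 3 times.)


Each bit -> 3 copies

111000000000000000111


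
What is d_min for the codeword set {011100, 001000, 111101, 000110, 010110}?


Comparing all pairs, minimum distance: 1
Can detect 0 errors, correct 0 errors

1


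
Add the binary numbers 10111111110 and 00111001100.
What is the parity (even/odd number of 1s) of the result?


10111111110 = 1534
00111001100 = 460
Sum = 1994 = 11111001010
1s count = 7

odd parity (7 ones in 11111001010)


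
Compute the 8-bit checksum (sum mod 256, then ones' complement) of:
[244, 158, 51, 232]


Sum = 685 mod 256 = 173
Complement = 82

82


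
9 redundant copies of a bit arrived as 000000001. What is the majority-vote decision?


Ones: 1 out of 9
Threshold: 5

0 (1/9 voted 1)


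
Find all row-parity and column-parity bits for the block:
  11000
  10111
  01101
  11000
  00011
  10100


Row parities: 001000
Column parities: 01101

Row P: 001000, Col P: 01101, Corner: 1


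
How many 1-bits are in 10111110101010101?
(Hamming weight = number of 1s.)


Counting 1s in 10111110101010101

11


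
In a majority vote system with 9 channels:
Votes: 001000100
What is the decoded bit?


Ones: 2 out of 9
Threshold: 5

0 (2/9 voted 1)


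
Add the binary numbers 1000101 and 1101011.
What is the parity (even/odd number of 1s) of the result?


1000101 = 69
1101011 = 107
Sum = 176 = 10110000
1s count = 3

odd parity (3 ones in 10110000)


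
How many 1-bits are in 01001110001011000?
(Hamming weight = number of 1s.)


Counting 1s in 01001110001011000

7


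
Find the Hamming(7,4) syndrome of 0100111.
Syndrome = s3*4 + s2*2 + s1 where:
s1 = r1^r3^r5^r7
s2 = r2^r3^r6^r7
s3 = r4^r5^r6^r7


s1=0, s2=1, s3=1

Syndrome = 6 (error at position 6)


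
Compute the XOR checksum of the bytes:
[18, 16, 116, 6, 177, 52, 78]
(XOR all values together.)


XOR chain: 18 ^ 16 ^ 116 ^ 6 ^ 177 ^ 52 ^ 78 = 187

187


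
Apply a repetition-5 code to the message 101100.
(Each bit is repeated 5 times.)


Each bit -> 5 copies

111110000011111111110000000000


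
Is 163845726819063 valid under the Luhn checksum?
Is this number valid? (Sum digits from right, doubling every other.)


Luhn sum = 59
59 mod 10 = 9

Invalid (Luhn sum mod 10 = 9)


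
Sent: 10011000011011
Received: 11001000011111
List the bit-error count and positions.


XOR: 01010000000100

3 error(s) at position(s): 1, 3, 11


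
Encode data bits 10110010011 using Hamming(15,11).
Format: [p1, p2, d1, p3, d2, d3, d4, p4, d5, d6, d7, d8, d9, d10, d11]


Parity bits: p1=0, p2=0, p3=0, p4=1

001001110010011


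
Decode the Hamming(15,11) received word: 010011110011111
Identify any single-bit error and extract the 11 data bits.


Syndrome = 5: error at position 5

Data: 00110011111 (corrected bit 5)


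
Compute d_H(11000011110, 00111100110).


XOR: 11111111000
Count of 1s: 8

8


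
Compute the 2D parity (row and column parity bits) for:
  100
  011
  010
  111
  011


Row parities: 10110
Column parities: 001

Row P: 10110, Col P: 001, Corner: 1


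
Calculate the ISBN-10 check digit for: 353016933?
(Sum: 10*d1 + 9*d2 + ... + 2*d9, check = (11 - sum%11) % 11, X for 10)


Weighted sum: 186
186 mod 11 = 10

Check digit: 1


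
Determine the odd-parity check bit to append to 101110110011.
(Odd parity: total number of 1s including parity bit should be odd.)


Number of 1s in data: 8
Parity bit: 1

1


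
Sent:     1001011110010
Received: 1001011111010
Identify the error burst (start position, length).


XOR: 0000000001000

Burst at position 9, length 1


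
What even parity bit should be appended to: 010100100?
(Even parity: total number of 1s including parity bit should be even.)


Number of 1s in data: 3
Parity bit: 1

1


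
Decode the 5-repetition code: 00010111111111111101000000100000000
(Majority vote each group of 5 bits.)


Groups: 00010, 11111, 11111, 11101, 00000, 01000, 00000
Majority votes: 0111000

0111000


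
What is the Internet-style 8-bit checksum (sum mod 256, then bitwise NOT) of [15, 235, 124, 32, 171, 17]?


Sum = 594 mod 256 = 82
Complement = 173

173


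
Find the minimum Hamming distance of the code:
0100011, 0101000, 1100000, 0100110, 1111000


Comparing all pairs, minimum distance: 2
Can detect 1 errors, correct 0 errors

2


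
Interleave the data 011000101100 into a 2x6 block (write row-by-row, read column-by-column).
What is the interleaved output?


Matrix:
  011000
  101100
Read columns: 011011010000

011011010000


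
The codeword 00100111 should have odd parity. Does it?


Number of 1s: 4

No, parity error (4 ones)


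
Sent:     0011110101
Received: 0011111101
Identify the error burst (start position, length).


XOR: 0000001000

Burst at position 6, length 1


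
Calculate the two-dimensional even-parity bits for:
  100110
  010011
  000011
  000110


Row parities: 1100
Column parities: 110000

Row P: 1100, Col P: 110000, Corner: 0


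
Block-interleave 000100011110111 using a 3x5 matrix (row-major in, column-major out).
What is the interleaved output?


Matrix:
  00010
  00111
  10111
Read columns: 001000011111011

001000011111011


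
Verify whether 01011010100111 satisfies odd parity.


Number of 1s: 8

No, parity error (8 ones)


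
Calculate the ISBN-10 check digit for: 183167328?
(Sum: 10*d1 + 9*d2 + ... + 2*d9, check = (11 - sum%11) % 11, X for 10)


Weighted sum: 218
218 mod 11 = 9

Check digit: 2


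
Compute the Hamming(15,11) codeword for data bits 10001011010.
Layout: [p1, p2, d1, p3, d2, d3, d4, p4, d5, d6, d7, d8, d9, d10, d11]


Parity bits: p1=1, p2=1, p3=0, p4=0

111000001011010


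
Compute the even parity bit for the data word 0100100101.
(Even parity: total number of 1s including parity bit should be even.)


Number of 1s in data: 4
Parity bit: 0

0


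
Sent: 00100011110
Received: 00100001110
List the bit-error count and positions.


XOR: 00000010000

1 error(s) at position(s): 6


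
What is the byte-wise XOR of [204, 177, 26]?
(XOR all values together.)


XOR chain: 204 ^ 177 ^ 26 = 103

103


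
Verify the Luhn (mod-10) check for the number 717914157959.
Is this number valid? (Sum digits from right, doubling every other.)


Luhn sum = 57
57 mod 10 = 7

Invalid (Luhn sum mod 10 = 7)


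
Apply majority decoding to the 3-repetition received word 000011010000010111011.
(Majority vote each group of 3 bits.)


Groups: 000, 011, 010, 000, 010, 111, 011
Majority votes: 0100011

0100011


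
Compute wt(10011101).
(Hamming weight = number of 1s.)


Counting 1s in 10011101

5


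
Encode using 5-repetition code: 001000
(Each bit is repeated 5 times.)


Each bit -> 5 copies

000000000011111000000000000000


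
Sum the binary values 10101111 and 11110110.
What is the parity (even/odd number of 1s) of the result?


10101111 = 175
11110110 = 246
Sum = 421 = 110100101
1s count = 5

odd parity (5 ones in 110100101)


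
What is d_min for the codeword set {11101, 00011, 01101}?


Comparing all pairs, minimum distance: 1
Can detect 0 errors, correct 0 errors

1


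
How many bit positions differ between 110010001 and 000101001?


XOR: 110111000
Count of 1s: 5

5


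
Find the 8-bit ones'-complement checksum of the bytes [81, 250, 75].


Sum = 406 mod 256 = 150
Complement = 105

105


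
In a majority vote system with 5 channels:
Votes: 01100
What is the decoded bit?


Ones: 2 out of 5
Threshold: 3

0 (2/5 voted 1)


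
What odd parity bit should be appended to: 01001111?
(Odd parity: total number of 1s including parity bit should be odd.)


Number of 1s in data: 5
Parity bit: 0

0


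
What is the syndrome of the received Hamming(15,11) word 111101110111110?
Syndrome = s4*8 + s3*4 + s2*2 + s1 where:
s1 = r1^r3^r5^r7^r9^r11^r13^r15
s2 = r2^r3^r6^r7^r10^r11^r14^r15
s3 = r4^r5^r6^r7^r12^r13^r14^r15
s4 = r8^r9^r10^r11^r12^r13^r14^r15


s1=1, s2=1, s3=0, s4=0

Syndrome = 3 (error at position 3)


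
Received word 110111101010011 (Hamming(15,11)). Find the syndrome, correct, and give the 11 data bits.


Syndrome = 0: no error detected

Data: 01111010011 (no errors)


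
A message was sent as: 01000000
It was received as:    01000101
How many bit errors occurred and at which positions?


XOR: 00000101

2 error(s) at position(s): 5, 7


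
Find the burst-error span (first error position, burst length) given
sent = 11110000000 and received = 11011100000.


XOR: 00101100000

Burst at position 2, length 4


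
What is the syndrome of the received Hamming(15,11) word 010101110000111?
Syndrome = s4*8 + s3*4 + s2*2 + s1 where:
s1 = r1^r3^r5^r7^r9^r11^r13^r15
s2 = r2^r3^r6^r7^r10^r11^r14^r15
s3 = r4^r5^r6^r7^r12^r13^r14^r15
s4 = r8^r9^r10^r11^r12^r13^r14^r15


s1=1, s2=1, s3=0, s4=0

Syndrome = 3 (error at position 3)


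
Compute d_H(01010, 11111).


XOR: 10101
Count of 1s: 3

3


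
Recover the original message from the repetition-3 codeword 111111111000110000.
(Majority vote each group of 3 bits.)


Groups: 111, 111, 111, 000, 110, 000
Majority votes: 111010

111010


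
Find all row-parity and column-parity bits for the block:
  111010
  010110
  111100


Row parities: 010
Column parities: 010000

Row P: 010, Col P: 010000, Corner: 1


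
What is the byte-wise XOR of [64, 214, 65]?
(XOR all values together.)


XOR chain: 64 ^ 214 ^ 65 = 215

215


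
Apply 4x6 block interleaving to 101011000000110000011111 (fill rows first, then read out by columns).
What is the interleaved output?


Matrix:
  101011
  000000
  110000
  011111
Read columns: 101000111001000110011001

101000111001000110011001


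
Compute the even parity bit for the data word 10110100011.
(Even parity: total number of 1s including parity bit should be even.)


Number of 1s in data: 6
Parity bit: 0

0


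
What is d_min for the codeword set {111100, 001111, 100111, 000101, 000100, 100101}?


Comparing all pairs, minimum distance: 1
Can detect 0 errors, correct 0 errors

1


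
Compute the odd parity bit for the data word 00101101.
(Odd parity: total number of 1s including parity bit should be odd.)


Number of 1s in data: 4
Parity bit: 1

1


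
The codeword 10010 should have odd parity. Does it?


Number of 1s: 2

No, parity error (2 ones)


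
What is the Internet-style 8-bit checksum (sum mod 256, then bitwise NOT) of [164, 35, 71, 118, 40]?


Sum = 428 mod 256 = 172
Complement = 83

83


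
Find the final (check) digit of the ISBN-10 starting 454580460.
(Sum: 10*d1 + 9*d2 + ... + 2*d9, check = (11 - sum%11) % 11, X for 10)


Weighted sum: 234
234 mod 11 = 3

Check digit: 8


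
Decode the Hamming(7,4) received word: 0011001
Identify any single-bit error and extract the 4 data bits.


Syndrome = 0: no error detected

Data: 1001 (no errors)


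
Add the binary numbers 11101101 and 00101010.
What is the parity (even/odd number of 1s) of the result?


11101101 = 237
00101010 = 42
Sum = 279 = 100010111
1s count = 5

odd parity (5 ones in 100010111)


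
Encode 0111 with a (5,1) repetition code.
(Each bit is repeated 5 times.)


Each bit -> 5 copies

00000111111111111111


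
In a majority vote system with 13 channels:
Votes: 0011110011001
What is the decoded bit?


Ones: 7 out of 13
Threshold: 7

1 (7/13 voted 1)


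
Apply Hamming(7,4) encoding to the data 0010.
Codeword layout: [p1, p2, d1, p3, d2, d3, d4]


Parity bits: p1=0, p2=1, p3=1

0101010


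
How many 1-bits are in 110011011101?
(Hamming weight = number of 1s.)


Counting 1s in 110011011101

8


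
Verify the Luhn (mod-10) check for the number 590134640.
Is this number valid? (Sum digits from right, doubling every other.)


Luhn sum = 41
41 mod 10 = 1

Invalid (Luhn sum mod 10 = 1)


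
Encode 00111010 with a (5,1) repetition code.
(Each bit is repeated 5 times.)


Each bit -> 5 copies

0000000000111111111111111000001111100000


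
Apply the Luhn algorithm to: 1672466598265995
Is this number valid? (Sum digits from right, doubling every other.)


Luhn sum = 88
88 mod 10 = 8

Invalid (Luhn sum mod 10 = 8)


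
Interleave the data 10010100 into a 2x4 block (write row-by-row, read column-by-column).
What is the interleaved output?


Matrix:
  1001
  0100
Read columns: 10010010

10010010


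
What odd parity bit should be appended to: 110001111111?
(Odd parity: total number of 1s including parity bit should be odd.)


Number of 1s in data: 9
Parity bit: 0

0


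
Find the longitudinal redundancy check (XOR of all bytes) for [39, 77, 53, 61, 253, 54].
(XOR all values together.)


XOR chain: 39 ^ 77 ^ 53 ^ 61 ^ 253 ^ 54 = 169

169


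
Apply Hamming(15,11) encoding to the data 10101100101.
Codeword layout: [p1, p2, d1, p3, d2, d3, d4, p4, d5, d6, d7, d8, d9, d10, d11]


Parity bits: p1=0, p2=0, p3=1, p4=0

001101001100101


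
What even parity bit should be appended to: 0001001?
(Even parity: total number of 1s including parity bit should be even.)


Number of 1s in data: 2
Parity bit: 0

0


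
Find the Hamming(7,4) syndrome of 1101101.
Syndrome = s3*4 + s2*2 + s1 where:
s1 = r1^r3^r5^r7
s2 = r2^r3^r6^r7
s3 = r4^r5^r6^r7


s1=1, s2=0, s3=1

Syndrome = 5 (error at position 5)


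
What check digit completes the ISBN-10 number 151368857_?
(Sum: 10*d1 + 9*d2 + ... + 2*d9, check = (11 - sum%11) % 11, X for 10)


Weighted sum: 221
221 mod 11 = 1

Check digit: X


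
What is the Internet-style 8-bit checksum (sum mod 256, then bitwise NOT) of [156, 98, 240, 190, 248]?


Sum = 932 mod 256 = 164
Complement = 91

91


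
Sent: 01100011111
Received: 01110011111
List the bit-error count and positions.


XOR: 00010000000

1 error(s) at position(s): 3


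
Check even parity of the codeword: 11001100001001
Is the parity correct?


Number of 1s: 6

Yes, parity is correct (6 ones)


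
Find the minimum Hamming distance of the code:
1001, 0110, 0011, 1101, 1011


Comparing all pairs, minimum distance: 1
Can detect 0 errors, correct 0 errors

1


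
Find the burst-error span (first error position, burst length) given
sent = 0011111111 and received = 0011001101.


XOR: 0000110010

Burst at position 4, length 5


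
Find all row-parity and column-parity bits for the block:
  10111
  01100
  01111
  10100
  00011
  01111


Row parities: 000000
Column parities: 01100

Row P: 000000, Col P: 01100, Corner: 0


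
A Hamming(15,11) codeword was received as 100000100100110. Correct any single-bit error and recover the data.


Syndrome = 15: error at position 15

Data: 00010100111 (corrected bit 15)


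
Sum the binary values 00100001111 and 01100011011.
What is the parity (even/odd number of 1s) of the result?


00100001111 = 271
01100011011 = 795
Sum = 1066 = 10000101010
1s count = 4

even parity (4 ones in 10000101010)


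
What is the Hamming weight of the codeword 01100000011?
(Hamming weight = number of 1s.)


Counting 1s in 01100000011

4


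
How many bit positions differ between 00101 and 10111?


XOR: 10010
Count of 1s: 2

2


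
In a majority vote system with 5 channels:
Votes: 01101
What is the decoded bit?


Ones: 3 out of 5
Threshold: 3

1 (3/5 voted 1)


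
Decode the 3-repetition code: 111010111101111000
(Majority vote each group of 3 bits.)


Groups: 111, 010, 111, 101, 111, 000
Majority votes: 101110

101110


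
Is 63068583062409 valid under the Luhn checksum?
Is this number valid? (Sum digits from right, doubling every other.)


Luhn sum = 57
57 mod 10 = 7

Invalid (Luhn sum mod 10 = 7)


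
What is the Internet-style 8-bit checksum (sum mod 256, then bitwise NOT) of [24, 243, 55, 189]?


Sum = 511 mod 256 = 255
Complement = 0

0


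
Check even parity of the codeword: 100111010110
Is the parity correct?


Number of 1s: 7

No, parity error (7 ones)


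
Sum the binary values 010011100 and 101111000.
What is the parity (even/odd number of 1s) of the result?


010011100 = 156
101111000 = 376
Sum = 532 = 1000010100
1s count = 3

odd parity (3 ones in 1000010100)


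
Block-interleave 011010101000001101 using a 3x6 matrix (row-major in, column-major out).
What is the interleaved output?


Matrix:
  011010
  101000
  001101
Read columns: 010100111001100001

010100111001100001


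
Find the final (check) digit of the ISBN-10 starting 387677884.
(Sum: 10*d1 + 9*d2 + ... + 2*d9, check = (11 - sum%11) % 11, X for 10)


Weighted sum: 341
341 mod 11 = 0

Check digit: 0


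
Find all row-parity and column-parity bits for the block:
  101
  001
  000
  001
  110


Row parities: 01010
Column parities: 011

Row P: 01010, Col P: 011, Corner: 0


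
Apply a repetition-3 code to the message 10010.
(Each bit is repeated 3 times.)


Each bit -> 3 copies

111000000111000


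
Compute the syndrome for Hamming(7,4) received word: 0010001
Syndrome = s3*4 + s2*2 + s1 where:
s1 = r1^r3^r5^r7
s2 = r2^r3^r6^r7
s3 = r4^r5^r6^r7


s1=0, s2=0, s3=1

Syndrome = 4 (error at position 4)


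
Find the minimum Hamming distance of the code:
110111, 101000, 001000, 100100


Comparing all pairs, minimum distance: 1
Can detect 0 errors, correct 0 errors

1


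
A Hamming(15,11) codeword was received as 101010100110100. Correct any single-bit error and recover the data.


Syndrome = 12: error at position 12

Data: 11010111100 (corrected bit 12)


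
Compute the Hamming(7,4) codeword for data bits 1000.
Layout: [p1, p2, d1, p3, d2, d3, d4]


Parity bits: p1=1, p2=1, p3=0

1110000


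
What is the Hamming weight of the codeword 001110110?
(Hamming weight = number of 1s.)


Counting 1s in 001110110

5


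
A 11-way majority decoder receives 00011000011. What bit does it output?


Ones: 4 out of 11
Threshold: 6

0 (4/11 voted 1)


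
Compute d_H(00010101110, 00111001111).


XOR: 00101100001
Count of 1s: 4

4


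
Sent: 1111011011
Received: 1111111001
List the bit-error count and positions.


XOR: 0000100010

2 error(s) at position(s): 4, 8


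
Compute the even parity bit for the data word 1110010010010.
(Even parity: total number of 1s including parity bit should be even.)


Number of 1s in data: 6
Parity bit: 0

0


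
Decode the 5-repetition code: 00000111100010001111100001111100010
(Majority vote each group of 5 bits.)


Groups: 00000, 11110, 00100, 01111, 10000, 11111, 00010
Majority votes: 0101010

0101010


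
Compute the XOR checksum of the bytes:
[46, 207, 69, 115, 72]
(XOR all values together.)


XOR chain: 46 ^ 207 ^ 69 ^ 115 ^ 72 = 159

159


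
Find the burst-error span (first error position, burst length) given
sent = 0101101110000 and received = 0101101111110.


XOR: 0000000001110

Burst at position 9, length 3


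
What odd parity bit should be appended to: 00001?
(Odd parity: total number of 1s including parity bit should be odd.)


Number of 1s in data: 1
Parity bit: 0

0


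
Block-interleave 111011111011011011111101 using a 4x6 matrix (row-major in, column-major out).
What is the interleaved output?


Matrix:
  111011
  111011
  011011
  111101
Read columns: 110111111111000111101111

110111111111000111101111


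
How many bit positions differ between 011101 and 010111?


XOR: 001010
Count of 1s: 2

2


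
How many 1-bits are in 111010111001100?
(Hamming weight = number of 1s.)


Counting 1s in 111010111001100

9


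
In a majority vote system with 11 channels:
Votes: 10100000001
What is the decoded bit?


Ones: 3 out of 11
Threshold: 6

0 (3/11 voted 1)


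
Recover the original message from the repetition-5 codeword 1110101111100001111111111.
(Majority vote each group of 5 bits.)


Groups: 11101, 01111, 10000, 11111, 11111
Majority votes: 11011

11011


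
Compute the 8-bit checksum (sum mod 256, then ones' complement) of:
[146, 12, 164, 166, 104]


Sum = 592 mod 256 = 80
Complement = 175

175


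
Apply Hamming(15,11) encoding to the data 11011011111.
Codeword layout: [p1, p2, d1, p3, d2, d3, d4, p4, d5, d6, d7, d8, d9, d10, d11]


Parity bits: p1=1, p2=1, p3=0, p4=0

111010101011111


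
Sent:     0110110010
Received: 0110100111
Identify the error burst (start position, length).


XOR: 0000010101

Burst at position 5, length 5


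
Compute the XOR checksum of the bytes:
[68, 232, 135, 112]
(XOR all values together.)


XOR chain: 68 ^ 232 ^ 135 ^ 112 = 91

91


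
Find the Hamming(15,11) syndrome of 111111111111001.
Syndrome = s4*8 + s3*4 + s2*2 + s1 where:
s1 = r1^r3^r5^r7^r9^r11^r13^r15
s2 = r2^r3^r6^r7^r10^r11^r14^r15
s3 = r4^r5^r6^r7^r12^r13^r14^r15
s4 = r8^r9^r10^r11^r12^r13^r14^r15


s1=1, s2=1, s3=0, s4=0

Syndrome = 3 (error at position 3)


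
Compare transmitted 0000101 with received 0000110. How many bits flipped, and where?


XOR: 0000011

2 error(s) at position(s): 5, 6


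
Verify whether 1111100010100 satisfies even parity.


Number of 1s: 7

No, parity error (7 ones)


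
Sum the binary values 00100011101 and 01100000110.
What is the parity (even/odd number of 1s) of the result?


00100011101 = 285
01100000110 = 774
Sum = 1059 = 10000100011
1s count = 4

even parity (4 ones in 10000100011)


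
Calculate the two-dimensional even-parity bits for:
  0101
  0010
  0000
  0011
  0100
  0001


Row parities: 010011
Column parities: 0001

Row P: 010011, Col P: 0001, Corner: 1


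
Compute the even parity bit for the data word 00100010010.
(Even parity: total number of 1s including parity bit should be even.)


Number of 1s in data: 3
Parity bit: 1

1


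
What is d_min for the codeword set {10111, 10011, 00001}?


Comparing all pairs, minimum distance: 1
Can detect 0 errors, correct 0 errors

1


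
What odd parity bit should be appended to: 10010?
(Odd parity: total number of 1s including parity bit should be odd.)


Number of 1s in data: 2
Parity bit: 1

1


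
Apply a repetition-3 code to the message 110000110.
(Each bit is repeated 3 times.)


Each bit -> 3 copies

111111000000000000111111000


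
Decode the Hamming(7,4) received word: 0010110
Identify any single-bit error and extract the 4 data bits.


Syndrome = 0: no error detected

Data: 1110 (no errors)


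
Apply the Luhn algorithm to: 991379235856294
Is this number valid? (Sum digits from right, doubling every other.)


Luhn sum = 84
84 mod 10 = 4

Invalid (Luhn sum mod 10 = 4)


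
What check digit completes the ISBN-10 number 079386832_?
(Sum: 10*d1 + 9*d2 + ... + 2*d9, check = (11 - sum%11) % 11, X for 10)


Weighted sum: 279
279 mod 11 = 4

Check digit: 7


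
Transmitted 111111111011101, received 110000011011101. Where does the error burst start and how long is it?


XOR: 001111100000000

Burst at position 2, length 5


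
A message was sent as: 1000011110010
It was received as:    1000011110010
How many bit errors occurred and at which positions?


XOR: 0000000000000

0 errors (received matches sent)


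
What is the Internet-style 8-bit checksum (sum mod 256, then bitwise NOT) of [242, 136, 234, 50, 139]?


Sum = 801 mod 256 = 33
Complement = 222

222


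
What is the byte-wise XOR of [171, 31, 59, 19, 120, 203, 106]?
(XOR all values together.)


XOR chain: 171 ^ 31 ^ 59 ^ 19 ^ 120 ^ 203 ^ 106 = 69

69


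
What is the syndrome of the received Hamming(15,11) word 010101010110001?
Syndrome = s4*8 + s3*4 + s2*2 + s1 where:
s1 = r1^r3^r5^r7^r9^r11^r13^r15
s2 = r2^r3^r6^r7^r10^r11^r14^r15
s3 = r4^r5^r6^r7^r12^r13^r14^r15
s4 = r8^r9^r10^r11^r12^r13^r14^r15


s1=0, s2=1, s3=1, s4=0

Syndrome = 6 (error at position 6)


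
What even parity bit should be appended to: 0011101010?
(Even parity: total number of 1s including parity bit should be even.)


Number of 1s in data: 5
Parity bit: 1

1


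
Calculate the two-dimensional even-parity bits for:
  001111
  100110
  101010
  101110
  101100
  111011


Row parities: 011011
Column parities: 111010

Row P: 011011, Col P: 111010, Corner: 0


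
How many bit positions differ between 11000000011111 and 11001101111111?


XOR: 00001101100000
Count of 1s: 4

4


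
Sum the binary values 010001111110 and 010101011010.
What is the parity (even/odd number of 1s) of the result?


010001111110 = 1150
010101011010 = 1370
Sum = 2520 = 100111011000
1s count = 6

even parity (6 ones in 100111011000)


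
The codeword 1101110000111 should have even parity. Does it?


Number of 1s: 8

Yes, parity is correct (8 ones)


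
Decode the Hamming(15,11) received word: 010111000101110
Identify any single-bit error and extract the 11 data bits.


Syndrome = 0: no error detected

Data: 01100101110 (no errors)


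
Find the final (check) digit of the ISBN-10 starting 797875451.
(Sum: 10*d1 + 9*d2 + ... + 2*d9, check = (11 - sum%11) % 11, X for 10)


Weighted sum: 363
363 mod 11 = 0

Check digit: 0


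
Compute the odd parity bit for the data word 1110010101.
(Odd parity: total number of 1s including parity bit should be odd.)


Number of 1s in data: 6
Parity bit: 1

1


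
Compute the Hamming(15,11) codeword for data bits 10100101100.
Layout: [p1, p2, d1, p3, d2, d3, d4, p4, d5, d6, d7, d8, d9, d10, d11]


Parity bits: p1=0, p2=1, p3=1, p4=1

011101010101100


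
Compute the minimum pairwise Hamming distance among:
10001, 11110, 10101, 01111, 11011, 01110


Comparing all pairs, minimum distance: 1
Can detect 0 errors, correct 0 errors

1


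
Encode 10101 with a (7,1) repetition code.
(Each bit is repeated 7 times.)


Each bit -> 7 copies

11111110000000111111100000001111111


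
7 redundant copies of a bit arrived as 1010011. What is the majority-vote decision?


Ones: 4 out of 7
Threshold: 4

1 (4/7 voted 1)


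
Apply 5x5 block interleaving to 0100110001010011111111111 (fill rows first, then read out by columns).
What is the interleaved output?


Matrix:
  01001
  10001
  01001
  11111
  11111
Read columns: 0101110111000110001111111

0101110111000110001111111


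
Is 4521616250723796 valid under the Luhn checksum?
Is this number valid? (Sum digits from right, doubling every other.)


Luhn sum = 63
63 mod 10 = 3

Invalid (Luhn sum mod 10 = 3)


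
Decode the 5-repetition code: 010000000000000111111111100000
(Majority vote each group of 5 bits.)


Groups: 01000, 00000, 00000, 11111, 11111, 00000
Majority votes: 000110

000110


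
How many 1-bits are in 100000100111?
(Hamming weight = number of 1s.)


Counting 1s in 100000100111

5
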